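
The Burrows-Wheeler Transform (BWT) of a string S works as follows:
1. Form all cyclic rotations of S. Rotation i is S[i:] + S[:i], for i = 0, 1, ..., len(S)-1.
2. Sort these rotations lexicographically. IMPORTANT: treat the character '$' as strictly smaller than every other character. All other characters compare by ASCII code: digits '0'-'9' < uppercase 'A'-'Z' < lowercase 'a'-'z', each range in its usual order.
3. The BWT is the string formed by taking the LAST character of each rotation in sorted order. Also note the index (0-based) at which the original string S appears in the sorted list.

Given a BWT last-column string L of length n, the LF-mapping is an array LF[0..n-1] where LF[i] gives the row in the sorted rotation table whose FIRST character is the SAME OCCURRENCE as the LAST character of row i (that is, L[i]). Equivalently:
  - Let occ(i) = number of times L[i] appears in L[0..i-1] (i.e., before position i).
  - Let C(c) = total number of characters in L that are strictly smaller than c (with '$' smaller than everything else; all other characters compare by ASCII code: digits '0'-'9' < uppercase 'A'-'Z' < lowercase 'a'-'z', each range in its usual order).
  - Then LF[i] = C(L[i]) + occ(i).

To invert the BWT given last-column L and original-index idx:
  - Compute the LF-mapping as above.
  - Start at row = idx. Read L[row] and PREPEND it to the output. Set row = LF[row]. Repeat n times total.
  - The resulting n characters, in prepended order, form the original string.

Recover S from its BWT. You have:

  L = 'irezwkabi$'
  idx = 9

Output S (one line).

LF mapping: 4 7 3 9 8 6 1 2 5 0
Walk LF starting at row 9, prepending L[row]:
  step 1: row=9, L[9]='$', prepend. Next row=LF[9]=0
  step 2: row=0, L[0]='i', prepend. Next row=LF[0]=4
  step 3: row=4, L[4]='w', prepend. Next row=LF[4]=8
  step 4: row=8, L[8]='i', prepend. Next row=LF[8]=5
  step 5: row=5, L[5]='k', prepend. Next row=LF[5]=6
  step 6: row=6, L[6]='a', prepend. Next row=LF[6]=1
  step 7: row=1, L[1]='r', prepend. Next row=LF[1]=7
  step 8: row=7, L[7]='b', prepend. Next row=LF[7]=2
  step 9: row=2, L[2]='e', prepend. Next row=LF[2]=3
  step 10: row=3, L[3]='z', prepend. Next row=LF[3]=9
Reversed output: zebrakiwi$

Answer: zebrakiwi$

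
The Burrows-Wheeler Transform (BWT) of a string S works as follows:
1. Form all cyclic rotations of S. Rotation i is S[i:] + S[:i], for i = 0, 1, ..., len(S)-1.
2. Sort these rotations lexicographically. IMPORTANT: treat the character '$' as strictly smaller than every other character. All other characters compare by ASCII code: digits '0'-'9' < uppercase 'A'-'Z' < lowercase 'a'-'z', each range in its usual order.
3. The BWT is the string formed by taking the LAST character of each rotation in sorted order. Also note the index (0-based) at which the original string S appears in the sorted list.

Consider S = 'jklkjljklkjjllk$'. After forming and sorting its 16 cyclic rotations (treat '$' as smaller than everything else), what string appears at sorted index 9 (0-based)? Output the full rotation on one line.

All 16 rotations (rotation i = S[i:]+S[:i]):
  rot[0] = jklkjljklkjjllk$
  rot[1] = klkjljklkjjllk$j
  rot[2] = lkjljklkjjllk$jk
  rot[3] = kjljklkjjllk$jkl
  rot[4] = jljklkjjllk$jklk
  rot[5] = ljklkjjllk$jklkj
  rot[6] = jklkjjllk$jklkjl
  rot[7] = klkjjllk$jklkjlj
  rot[8] = lkjjllk$jklkjljk
  rot[9] = kjjllk$jklkjljkl
  rot[10] = jjllk$jklkjljklk
  rot[11] = jllk$jklkjljklkj
  rot[12] = llk$jklkjljklkjj
  rot[13] = lk$jklkjljklkjjl
  rot[14] = k$jklkjljklkjjll
  rot[15] = $jklkjljklkjjllk
Sorted (with $ < everything):
  sorted[0] = $jklkjljklkjjllk
  sorted[1] = jjllk$jklkjljklk
  sorted[2] = jklkjjllk$jklkjl
  sorted[3] = jklkjljklkjjllk$
  sorted[4] = jljklkjjllk$jklk
  sorted[5] = jllk$jklkjljklkj
  sorted[6] = k$jklkjljklkjjll
  sorted[7] = kjjllk$jklkjljkl
  sorted[8] = kjljklkjjllk$jkl
  sorted[9] = klkjjllk$jklkjlj
  sorted[10] = klkjljklkjjllk$j
  sorted[11] = ljklkjjllk$jklkj
  sorted[12] = lk$jklkjljklkjjl
  sorted[13] = lkjjllk$jklkjljk
  sorted[14] = lkjljklkjjllk$jk
  sorted[15] = llk$jklkjljklkjj
sorted[9] = klkjjllk$jklkjlj

Answer: klkjjllk$jklkjlj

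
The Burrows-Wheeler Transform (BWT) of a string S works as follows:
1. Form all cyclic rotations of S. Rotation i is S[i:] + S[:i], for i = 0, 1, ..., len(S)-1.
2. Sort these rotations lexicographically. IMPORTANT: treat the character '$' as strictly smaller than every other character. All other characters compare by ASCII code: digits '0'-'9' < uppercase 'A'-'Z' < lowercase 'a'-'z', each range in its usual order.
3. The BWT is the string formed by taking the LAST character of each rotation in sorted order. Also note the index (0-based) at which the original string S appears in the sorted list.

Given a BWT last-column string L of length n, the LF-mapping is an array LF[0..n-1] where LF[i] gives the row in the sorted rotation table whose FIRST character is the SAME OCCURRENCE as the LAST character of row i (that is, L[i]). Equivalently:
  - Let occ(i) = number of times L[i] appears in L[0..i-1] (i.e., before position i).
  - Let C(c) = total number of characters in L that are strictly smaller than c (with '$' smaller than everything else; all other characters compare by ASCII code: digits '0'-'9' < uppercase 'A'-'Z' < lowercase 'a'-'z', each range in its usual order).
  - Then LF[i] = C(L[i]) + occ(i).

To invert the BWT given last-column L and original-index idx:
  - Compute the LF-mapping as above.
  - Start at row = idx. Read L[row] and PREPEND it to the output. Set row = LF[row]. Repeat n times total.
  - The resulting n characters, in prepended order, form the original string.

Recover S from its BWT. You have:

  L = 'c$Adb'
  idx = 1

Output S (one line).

LF mapping: 3 0 1 4 2
Walk LF starting at row 1, prepending L[row]:
  step 1: row=1, L[1]='$', prepend. Next row=LF[1]=0
  step 2: row=0, L[0]='c', prepend. Next row=LF[0]=3
  step 3: row=3, L[3]='d', prepend. Next row=LF[3]=4
  step 4: row=4, L[4]='b', prepend. Next row=LF[4]=2
  step 5: row=2, L[2]='A', prepend. Next row=LF[2]=1
Reversed output: Abdc$

Answer: Abdc$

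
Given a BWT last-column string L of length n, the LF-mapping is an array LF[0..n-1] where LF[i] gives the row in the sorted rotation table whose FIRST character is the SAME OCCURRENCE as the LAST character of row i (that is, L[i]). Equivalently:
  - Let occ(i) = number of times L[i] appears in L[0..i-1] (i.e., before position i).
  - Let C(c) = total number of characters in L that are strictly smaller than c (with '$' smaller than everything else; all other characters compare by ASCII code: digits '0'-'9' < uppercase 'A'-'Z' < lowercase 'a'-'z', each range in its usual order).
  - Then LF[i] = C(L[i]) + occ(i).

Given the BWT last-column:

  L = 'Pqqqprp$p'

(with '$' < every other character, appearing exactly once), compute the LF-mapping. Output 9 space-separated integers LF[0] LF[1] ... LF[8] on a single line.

Answer: 1 5 6 7 2 8 3 0 4

Derivation:
Char counts: '$':1, 'P':1, 'p':3, 'q':3, 'r':1
C (first-col start): C('$')=0, C('P')=1, C('p')=2, C('q')=5, C('r')=8
L[0]='P': occ=0, LF[0]=C('P')+0=1+0=1
L[1]='q': occ=0, LF[1]=C('q')+0=5+0=5
L[2]='q': occ=1, LF[2]=C('q')+1=5+1=6
L[3]='q': occ=2, LF[3]=C('q')+2=5+2=7
L[4]='p': occ=0, LF[4]=C('p')+0=2+0=2
L[5]='r': occ=0, LF[5]=C('r')+0=8+0=8
L[6]='p': occ=1, LF[6]=C('p')+1=2+1=3
L[7]='$': occ=0, LF[7]=C('$')+0=0+0=0
L[8]='p': occ=2, LF[8]=C('p')+2=2+2=4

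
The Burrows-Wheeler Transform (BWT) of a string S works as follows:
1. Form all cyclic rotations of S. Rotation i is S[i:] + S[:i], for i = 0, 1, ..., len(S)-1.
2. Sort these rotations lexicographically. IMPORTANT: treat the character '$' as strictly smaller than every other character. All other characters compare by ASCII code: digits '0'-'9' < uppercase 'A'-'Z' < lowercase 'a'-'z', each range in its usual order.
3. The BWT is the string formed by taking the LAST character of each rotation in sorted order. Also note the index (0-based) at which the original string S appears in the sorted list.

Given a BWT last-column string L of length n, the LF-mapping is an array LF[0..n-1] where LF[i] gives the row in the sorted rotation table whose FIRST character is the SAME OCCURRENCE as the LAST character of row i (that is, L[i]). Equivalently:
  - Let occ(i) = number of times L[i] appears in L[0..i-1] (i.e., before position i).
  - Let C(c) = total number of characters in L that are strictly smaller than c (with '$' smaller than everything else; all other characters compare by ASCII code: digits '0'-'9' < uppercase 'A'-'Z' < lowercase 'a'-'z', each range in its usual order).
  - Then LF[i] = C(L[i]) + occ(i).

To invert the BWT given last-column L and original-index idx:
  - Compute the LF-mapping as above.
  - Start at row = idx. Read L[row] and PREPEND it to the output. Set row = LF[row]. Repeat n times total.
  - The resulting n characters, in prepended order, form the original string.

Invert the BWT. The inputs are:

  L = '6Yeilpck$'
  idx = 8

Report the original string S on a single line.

LF mapping: 1 2 4 5 7 8 3 6 0
Walk LF starting at row 8, prepending L[row]:
  step 1: row=8, L[8]='$', prepend. Next row=LF[8]=0
  step 2: row=0, L[0]='6', prepend. Next row=LF[0]=1
  step 3: row=1, L[1]='Y', prepend. Next row=LF[1]=2
  step 4: row=2, L[2]='e', prepend. Next row=LF[2]=4
  step 5: row=4, L[4]='l', prepend. Next row=LF[4]=7
  step 6: row=7, L[7]='k', prepend. Next row=LF[7]=6
  step 7: row=6, L[6]='c', prepend. Next row=LF[6]=3
  step 8: row=3, L[3]='i', prepend. Next row=LF[3]=5
  step 9: row=5, L[5]='p', prepend. Next row=LF[5]=8
Reversed output: pickleY6$

Answer: pickleY6$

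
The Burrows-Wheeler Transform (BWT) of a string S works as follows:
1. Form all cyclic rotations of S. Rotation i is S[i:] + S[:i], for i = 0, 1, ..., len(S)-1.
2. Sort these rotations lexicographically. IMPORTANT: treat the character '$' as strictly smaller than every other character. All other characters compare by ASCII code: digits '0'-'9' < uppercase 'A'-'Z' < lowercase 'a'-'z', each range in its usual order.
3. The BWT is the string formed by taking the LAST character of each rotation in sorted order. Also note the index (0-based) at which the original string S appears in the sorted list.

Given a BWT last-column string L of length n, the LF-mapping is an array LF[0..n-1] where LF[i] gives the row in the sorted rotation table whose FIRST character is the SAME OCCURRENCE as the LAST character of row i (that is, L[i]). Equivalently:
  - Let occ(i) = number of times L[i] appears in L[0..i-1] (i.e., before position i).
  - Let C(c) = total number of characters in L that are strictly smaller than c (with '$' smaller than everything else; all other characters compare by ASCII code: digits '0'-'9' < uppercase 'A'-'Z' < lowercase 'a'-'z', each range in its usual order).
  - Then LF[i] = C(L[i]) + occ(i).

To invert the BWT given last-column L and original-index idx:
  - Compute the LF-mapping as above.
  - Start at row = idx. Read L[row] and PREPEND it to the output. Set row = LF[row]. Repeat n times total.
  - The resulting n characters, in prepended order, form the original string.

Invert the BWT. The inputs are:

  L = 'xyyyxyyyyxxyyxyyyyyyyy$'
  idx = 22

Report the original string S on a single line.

Answer: yyyyyyyyyyyxyxyyyxxyyx$

Derivation:
LF mapping: 1 6 7 8 2 9 10 11 12 3 4 13 14 5 15 16 17 18 19 20 21 22 0
Walk LF starting at row 22, prepending L[row]:
  step 1: row=22, L[22]='$', prepend. Next row=LF[22]=0
  step 2: row=0, L[0]='x', prepend. Next row=LF[0]=1
  step 3: row=1, L[1]='y', prepend. Next row=LF[1]=6
  step 4: row=6, L[6]='y', prepend. Next row=LF[6]=10
  step 5: row=10, L[10]='x', prepend. Next row=LF[10]=4
  step 6: row=4, L[4]='x', prepend. Next row=LF[4]=2
  step 7: row=2, L[2]='y', prepend. Next row=LF[2]=7
  step 8: row=7, L[7]='y', prepend. Next row=LF[7]=11
  step 9: row=11, L[11]='y', prepend. Next row=LF[11]=13
  step 10: row=13, L[13]='x', prepend. Next row=LF[13]=5
  step 11: row=5, L[5]='y', prepend. Next row=LF[5]=9
  step 12: row=9, L[9]='x', prepend. Next row=LF[9]=3
  step 13: row=3, L[3]='y', prepend. Next row=LF[3]=8
  step 14: row=8, L[8]='y', prepend. Next row=LF[8]=12
  step 15: row=12, L[12]='y', prepend. Next row=LF[12]=14
  step 16: row=14, L[14]='y', prepend. Next row=LF[14]=15
  step 17: row=15, L[15]='y', prepend. Next row=LF[15]=16
  step 18: row=16, L[16]='y', prepend. Next row=LF[16]=17
  step 19: row=17, L[17]='y', prepend. Next row=LF[17]=18
  step 20: row=18, L[18]='y', prepend. Next row=LF[18]=19
  step 21: row=19, L[19]='y', prepend. Next row=LF[19]=20
  step 22: row=20, L[20]='y', prepend. Next row=LF[20]=21
  step 23: row=21, L[21]='y', prepend. Next row=LF[21]=22
Reversed output: yyyyyyyyyyyxyxyyyxxyyx$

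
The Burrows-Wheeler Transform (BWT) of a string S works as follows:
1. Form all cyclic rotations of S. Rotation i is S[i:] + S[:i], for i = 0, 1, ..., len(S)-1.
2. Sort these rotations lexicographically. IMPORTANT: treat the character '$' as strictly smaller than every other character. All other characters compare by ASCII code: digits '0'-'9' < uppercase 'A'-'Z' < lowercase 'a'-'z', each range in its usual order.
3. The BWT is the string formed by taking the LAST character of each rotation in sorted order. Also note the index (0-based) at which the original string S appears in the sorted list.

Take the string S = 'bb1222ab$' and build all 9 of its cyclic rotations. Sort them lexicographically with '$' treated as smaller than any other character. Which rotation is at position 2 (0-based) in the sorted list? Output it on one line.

All 9 rotations (rotation i = S[i:]+S[:i]):
  rot[0] = bb1222ab$
  rot[1] = b1222ab$b
  rot[2] = 1222ab$bb
  rot[3] = 222ab$bb1
  rot[4] = 22ab$bb12
  rot[5] = 2ab$bb122
  rot[6] = ab$bb1222
  rot[7] = b$bb1222a
  rot[8] = $bb1222ab
Sorted (with $ < everything):
  sorted[0] = $bb1222ab
  sorted[1] = 1222ab$bb
  sorted[2] = 222ab$bb1
  sorted[3] = 22ab$bb12
  sorted[4] = 2ab$bb122
  sorted[5] = ab$bb1222
  sorted[6] = b$bb1222a
  sorted[7] = b1222ab$b
  sorted[8] = bb1222ab$
sorted[2] = 222ab$bb1

Answer: 222ab$bb1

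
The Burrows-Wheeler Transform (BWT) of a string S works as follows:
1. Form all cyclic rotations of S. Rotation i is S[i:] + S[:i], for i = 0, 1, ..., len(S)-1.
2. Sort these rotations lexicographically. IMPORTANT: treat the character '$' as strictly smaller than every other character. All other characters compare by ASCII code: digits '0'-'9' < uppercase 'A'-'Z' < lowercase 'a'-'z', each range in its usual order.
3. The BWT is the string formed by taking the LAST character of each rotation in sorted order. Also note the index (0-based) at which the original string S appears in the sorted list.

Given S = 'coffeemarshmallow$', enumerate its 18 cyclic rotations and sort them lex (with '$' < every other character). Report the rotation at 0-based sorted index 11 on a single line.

Answer: mallow$coffeemarsh

Derivation:
All 18 rotations (rotation i = S[i:]+S[:i]):
  rot[0] = coffeemarshmallow$
  rot[1] = offeemarshmallow$c
  rot[2] = ffeemarshmallow$co
  rot[3] = feemarshmallow$cof
  rot[4] = eemarshmallow$coff
  rot[5] = emarshmallow$coffe
  rot[6] = marshmallow$coffee
  rot[7] = arshmallow$coffeem
  rot[8] = rshmallow$coffeema
  rot[9] = shmallow$coffeemar
  rot[10] = hmallow$coffeemars
  rot[11] = mallow$coffeemarsh
  rot[12] = allow$coffeemarshm
  rot[13] = llow$coffeemarshma
  rot[14] = low$coffeemarshmal
  rot[15] = ow$coffeemarshmall
  rot[16] = w$coffeemarshmallo
  rot[17] = $coffeemarshmallow
Sorted (with $ < everything):
  sorted[0] = $coffeemarshmallow
  sorted[1] = allow$coffeemarshm
  sorted[2] = arshmallow$coffeem
  sorted[3] = coffeemarshmallow$
  sorted[4] = eemarshmallow$coff
  sorted[5] = emarshmallow$coffe
  sorted[6] = feemarshmallow$cof
  sorted[7] = ffeemarshmallow$co
  sorted[8] = hmallow$coffeemars
  sorted[9] = llow$coffeemarshma
  sorted[10] = low$coffeemarshmal
  sorted[11] = mallow$coffeemarsh
  sorted[12] = marshmallow$coffee
  sorted[13] = offeemarshmallow$c
  sorted[14] = ow$coffeemarshmall
  sorted[15] = rshmallow$coffeema
  sorted[16] = shmallow$coffeemar
  sorted[17] = w$coffeemarshmallo
sorted[11] = mallow$coffeemarsh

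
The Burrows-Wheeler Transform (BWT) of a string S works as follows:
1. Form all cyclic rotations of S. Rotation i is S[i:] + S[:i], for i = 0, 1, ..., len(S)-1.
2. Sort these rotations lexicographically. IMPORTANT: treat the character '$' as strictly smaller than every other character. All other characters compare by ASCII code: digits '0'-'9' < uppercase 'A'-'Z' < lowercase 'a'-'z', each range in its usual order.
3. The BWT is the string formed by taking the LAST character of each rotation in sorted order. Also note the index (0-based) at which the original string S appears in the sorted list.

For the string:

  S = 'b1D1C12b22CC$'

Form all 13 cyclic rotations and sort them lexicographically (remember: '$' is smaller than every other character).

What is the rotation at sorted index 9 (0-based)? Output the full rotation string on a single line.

Answer: CC$b1D1C12b22

Derivation:
All 13 rotations (rotation i = S[i:]+S[:i]):
  rot[0] = b1D1C12b22CC$
  rot[1] = 1D1C12b22CC$b
  rot[2] = D1C12b22CC$b1
  rot[3] = 1C12b22CC$b1D
  rot[4] = C12b22CC$b1D1
  rot[5] = 12b22CC$b1D1C
  rot[6] = 2b22CC$b1D1C1
  rot[7] = b22CC$b1D1C12
  rot[8] = 22CC$b1D1C12b
  rot[9] = 2CC$b1D1C12b2
  rot[10] = CC$b1D1C12b22
  rot[11] = C$b1D1C12b22C
  rot[12] = $b1D1C12b22CC
Sorted (with $ < everything):
  sorted[0] = $b1D1C12b22CC
  sorted[1] = 12b22CC$b1D1C
  sorted[2] = 1C12b22CC$b1D
  sorted[3] = 1D1C12b22CC$b
  sorted[4] = 22CC$b1D1C12b
  sorted[5] = 2CC$b1D1C12b2
  sorted[6] = 2b22CC$b1D1C1
  sorted[7] = C$b1D1C12b22C
  sorted[8] = C12b22CC$b1D1
  sorted[9] = CC$b1D1C12b22
  sorted[10] = D1C12b22CC$b1
  sorted[11] = b1D1C12b22CC$
  sorted[12] = b22CC$b1D1C12
sorted[9] = CC$b1D1C12b22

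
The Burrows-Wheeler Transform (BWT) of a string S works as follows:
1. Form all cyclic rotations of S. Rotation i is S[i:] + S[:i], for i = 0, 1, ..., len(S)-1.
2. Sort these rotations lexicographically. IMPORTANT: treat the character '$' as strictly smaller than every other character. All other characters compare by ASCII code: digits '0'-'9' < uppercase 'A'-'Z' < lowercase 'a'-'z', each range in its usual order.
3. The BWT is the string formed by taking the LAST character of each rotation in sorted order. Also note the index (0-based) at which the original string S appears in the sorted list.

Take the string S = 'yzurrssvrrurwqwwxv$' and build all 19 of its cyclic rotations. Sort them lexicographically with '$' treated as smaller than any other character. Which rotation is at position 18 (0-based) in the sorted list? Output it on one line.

Answer: zurrssvrrurwqwwxv$y

Derivation:
All 19 rotations (rotation i = S[i:]+S[:i]):
  rot[0] = yzurrssvrrurwqwwxv$
  rot[1] = zurrssvrrurwqwwxv$y
  rot[2] = urrssvrrurwqwwxv$yz
  rot[3] = rrssvrrurwqwwxv$yzu
  rot[4] = rssvrrurwqwwxv$yzur
  rot[5] = ssvrrurwqwwxv$yzurr
  rot[6] = svrrurwqwwxv$yzurrs
  rot[7] = vrrurwqwwxv$yzurrss
  rot[8] = rrurwqwwxv$yzurrssv
  rot[9] = rurwqwwxv$yzurrssvr
  rot[10] = urwqwwxv$yzurrssvrr
  rot[11] = rwqwwxv$yzurrssvrru
  rot[12] = wqwwxv$yzurrssvrrur
  rot[13] = qwwxv$yzurrssvrrurw
  rot[14] = wwxv$yzurrssvrrurwq
  rot[15] = wxv$yzurrssvrrurwqw
  rot[16] = xv$yzurrssvrrurwqww
  rot[17] = v$yzurrssvrrurwqwwx
  rot[18] = $yzurrssvrrurwqwwxv
Sorted (with $ < everything):
  sorted[0] = $yzurrssvrrurwqwwxv
  sorted[1] = qwwxv$yzurrssvrrurw
  sorted[2] = rrssvrrurwqwwxv$yzu
  sorted[3] = rrurwqwwxv$yzurrssv
  sorted[4] = rssvrrurwqwwxv$yzur
  sorted[5] = rurwqwwxv$yzurrssvr
  sorted[6] = rwqwwxv$yzurrssvrru
  sorted[7] = ssvrrurwqwwxv$yzurr
  sorted[8] = svrrurwqwwxv$yzurrs
  sorted[9] = urrssvrrurwqwwxv$yz
  sorted[10] = urwqwwxv$yzurrssvrr
  sorted[11] = v$yzurrssvrrurwqwwx
  sorted[12] = vrrurwqwwxv$yzurrss
  sorted[13] = wqwwxv$yzurrssvrrur
  sorted[14] = wwxv$yzurrssvrrurwq
  sorted[15] = wxv$yzurrssvrrurwqw
  sorted[16] = xv$yzurrssvrrurwqww
  sorted[17] = yzurrssvrrurwqwwxv$
  sorted[18] = zurrssvrrurwqwwxv$y
sorted[18] = zurrssvrrurwqwwxv$y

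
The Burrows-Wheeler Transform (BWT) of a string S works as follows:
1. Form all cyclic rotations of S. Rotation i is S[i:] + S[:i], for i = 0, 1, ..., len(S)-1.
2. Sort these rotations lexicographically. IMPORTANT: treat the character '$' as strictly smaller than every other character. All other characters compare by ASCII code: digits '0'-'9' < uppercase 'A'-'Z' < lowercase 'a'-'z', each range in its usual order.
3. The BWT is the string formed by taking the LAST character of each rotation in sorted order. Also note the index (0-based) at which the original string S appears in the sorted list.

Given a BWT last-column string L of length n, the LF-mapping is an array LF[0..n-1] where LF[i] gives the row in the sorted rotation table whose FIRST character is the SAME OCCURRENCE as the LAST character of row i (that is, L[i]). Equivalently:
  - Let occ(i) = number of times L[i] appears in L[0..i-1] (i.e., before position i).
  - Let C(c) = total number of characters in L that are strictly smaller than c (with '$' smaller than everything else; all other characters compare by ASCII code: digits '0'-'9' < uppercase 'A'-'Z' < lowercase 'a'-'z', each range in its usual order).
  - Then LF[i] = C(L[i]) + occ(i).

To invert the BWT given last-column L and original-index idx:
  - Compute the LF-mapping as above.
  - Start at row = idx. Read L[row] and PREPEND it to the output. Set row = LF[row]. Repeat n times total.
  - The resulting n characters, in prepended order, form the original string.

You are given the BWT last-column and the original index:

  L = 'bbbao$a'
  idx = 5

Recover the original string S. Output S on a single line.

LF mapping: 3 4 5 1 6 0 2
Walk LF starting at row 5, prepending L[row]:
  step 1: row=5, L[5]='$', prepend. Next row=LF[5]=0
  step 2: row=0, L[0]='b', prepend. Next row=LF[0]=3
  step 3: row=3, L[3]='a', prepend. Next row=LF[3]=1
  step 4: row=1, L[1]='b', prepend. Next row=LF[1]=4
  step 5: row=4, L[4]='o', prepend. Next row=LF[4]=6
  step 6: row=6, L[6]='a', prepend. Next row=LF[6]=2
  step 7: row=2, L[2]='b', prepend. Next row=LF[2]=5
Reversed output: baobab$

Answer: baobab$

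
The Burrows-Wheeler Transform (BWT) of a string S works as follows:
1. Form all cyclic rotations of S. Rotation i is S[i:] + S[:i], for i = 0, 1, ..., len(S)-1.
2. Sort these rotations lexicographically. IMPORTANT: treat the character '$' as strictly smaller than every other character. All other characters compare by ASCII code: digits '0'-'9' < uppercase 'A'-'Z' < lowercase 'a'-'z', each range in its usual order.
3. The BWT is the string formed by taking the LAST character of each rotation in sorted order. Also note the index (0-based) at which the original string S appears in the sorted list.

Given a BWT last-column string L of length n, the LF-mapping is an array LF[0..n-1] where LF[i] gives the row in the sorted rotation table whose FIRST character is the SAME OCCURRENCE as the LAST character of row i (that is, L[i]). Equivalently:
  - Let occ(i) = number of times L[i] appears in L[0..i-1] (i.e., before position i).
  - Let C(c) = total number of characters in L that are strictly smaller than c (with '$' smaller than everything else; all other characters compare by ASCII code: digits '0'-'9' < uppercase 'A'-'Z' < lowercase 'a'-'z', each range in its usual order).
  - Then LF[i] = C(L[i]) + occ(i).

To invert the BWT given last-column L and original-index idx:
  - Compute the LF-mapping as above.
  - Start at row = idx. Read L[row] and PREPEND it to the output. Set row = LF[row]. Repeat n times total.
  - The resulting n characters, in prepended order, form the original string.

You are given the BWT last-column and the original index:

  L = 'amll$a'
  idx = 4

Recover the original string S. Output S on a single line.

Answer: llama$

Derivation:
LF mapping: 1 5 3 4 0 2
Walk LF starting at row 4, prepending L[row]:
  step 1: row=4, L[4]='$', prepend. Next row=LF[4]=0
  step 2: row=0, L[0]='a', prepend. Next row=LF[0]=1
  step 3: row=1, L[1]='m', prepend. Next row=LF[1]=5
  step 4: row=5, L[5]='a', prepend. Next row=LF[5]=2
  step 5: row=2, L[2]='l', prepend. Next row=LF[2]=3
  step 6: row=3, L[3]='l', prepend. Next row=LF[3]=4
Reversed output: llama$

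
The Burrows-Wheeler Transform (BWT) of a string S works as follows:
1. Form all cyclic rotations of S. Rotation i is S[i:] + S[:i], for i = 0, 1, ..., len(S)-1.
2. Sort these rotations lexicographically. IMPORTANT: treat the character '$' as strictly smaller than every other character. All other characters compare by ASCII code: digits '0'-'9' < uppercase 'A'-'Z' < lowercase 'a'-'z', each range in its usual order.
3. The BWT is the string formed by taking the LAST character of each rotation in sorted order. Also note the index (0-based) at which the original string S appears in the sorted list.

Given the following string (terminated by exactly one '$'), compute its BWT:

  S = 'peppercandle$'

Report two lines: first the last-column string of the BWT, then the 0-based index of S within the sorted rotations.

All 13 rotations (rotation i = S[i:]+S[:i]):
  rot[0] = peppercandle$
  rot[1] = eppercandle$p
  rot[2] = ppercandle$pe
  rot[3] = percandle$pep
  rot[4] = ercandle$pepp
  rot[5] = rcandle$peppe
  rot[6] = candle$pepper
  rot[7] = andle$pepperc
  rot[8] = ndle$pepperca
  rot[9] = dle$peppercan
  rot[10] = le$peppercand
  rot[11] = e$peppercandl
  rot[12] = $peppercandle
Sorted (with $ < everything):
  sorted[0] = $peppercandle  (last char: 'e')
  sorted[1] = andle$pepperc  (last char: 'c')
  sorted[2] = candle$pepper  (last char: 'r')
  sorted[3] = dle$peppercan  (last char: 'n')
  sorted[4] = e$peppercandl  (last char: 'l')
  sorted[5] = eppercandle$p  (last char: 'p')
  sorted[6] = ercandle$pepp  (last char: 'p')
  sorted[7] = le$peppercand  (last char: 'd')
  sorted[8] = ndle$pepperca  (last char: 'a')
  sorted[9] = peppercandle$  (last char: '$')
  sorted[10] = percandle$pep  (last char: 'p')
  sorted[11] = ppercandle$pe  (last char: 'e')
  sorted[12] = rcandle$peppe  (last char: 'e')
Last column: ecrnlppda$pee
Original string S is at sorted index 9

Answer: ecrnlppda$pee
9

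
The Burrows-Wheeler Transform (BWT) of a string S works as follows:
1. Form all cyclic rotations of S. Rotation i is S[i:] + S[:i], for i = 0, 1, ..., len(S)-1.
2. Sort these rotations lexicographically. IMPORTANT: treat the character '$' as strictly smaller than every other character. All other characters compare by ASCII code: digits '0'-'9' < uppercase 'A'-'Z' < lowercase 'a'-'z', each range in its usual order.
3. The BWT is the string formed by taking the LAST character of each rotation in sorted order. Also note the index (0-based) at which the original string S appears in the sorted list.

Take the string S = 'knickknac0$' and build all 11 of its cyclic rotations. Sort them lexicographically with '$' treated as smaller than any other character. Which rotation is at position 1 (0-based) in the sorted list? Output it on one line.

All 11 rotations (rotation i = S[i:]+S[:i]):
  rot[0] = knickknac0$
  rot[1] = nickknac0$k
  rot[2] = ickknac0$kn
  rot[3] = ckknac0$kni
  rot[4] = kknac0$knic
  rot[5] = knac0$knick
  rot[6] = nac0$knickk
  rot[7] = ac0$knickkn
  rot[8] = c0$knickkna
  rot[9] = 0$knickknac
  rot[10] = $knickknac0
Sorted (with $ < everything):
  sorted[0] = $knickknac0
  sorted[1] = 0$knickknac
  sorted[2] = ac0$knickkn
  sorted[3] = c0$knickkna
  sorted[4] = ckknac0$kni
  sorted[5] = ickknac0$kn
  sorted[6] = kknac0$knic
  sorted[7] = knac0$knick
  sorted[8] = knickknac0$
  sorted[9] = nac0$knickk
  sorted[10] = nickknac0$k
sorted[1] = 0$knickknac

Answer: 0$knickknac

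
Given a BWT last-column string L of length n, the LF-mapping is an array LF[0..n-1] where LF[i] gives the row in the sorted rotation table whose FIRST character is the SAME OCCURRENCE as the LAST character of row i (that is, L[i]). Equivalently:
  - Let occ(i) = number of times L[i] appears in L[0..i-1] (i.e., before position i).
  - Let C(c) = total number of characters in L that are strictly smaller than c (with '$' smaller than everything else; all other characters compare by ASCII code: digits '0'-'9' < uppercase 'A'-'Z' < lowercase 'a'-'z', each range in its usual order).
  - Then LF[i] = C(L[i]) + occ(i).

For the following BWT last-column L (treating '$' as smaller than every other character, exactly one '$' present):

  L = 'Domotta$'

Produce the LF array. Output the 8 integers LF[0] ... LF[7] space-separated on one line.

Char counts: '$':1, 'D':1, 'a':1, 'm':1, 'o':2, 't':2
C (first-col start): C('$')=0, C('D')=1, C('a')=2, C('m')=3, C('o')=4, C('t')=6
L[0]='D': occ=0, LF[0]=C('D')+0=1+0=1
L[1]='o': occ=0, LF[1]=C('o')+0=4+0=4
L[2]='m': occ=0, LF[2]=C('m')+0=3+0=3
L[3]='o': occ=1, LF[3]=C('o')+1=4+1=5
L[4]='t': occ=0, LF[4]=C('t')+0=6+0=6
L[5]='t': occ=1, LF[5]=C('t')+1=6+1=7
L[6]='a': occ=0, LF[6]=C('a')+0=2+0=2
L[7]='$': occ=0, LF[7]=C('$')+0=0+0=0

Answer: 1 4 3 5 6 7 2 0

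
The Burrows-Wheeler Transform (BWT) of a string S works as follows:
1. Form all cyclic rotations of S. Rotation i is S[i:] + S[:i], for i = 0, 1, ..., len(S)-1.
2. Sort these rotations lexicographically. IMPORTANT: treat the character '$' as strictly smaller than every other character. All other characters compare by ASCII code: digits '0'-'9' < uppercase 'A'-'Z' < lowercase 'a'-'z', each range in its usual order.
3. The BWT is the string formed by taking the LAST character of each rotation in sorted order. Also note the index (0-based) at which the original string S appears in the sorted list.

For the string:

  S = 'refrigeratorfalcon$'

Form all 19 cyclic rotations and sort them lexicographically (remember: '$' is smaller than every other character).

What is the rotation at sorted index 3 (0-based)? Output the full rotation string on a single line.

Answer: con$refrigeratorfal

Derivation:
All 19 rotations (rotation i = S[i:]+S[:i]):
  rot[0] = refrigeratorfalcon$
  rot[1] = efrigeratorfalcon$r
  rot[2] = frigeratorfalcon$re
  rot[3] = rigeratorfalcon$ref
  rot[4] = igeratorfalcon$refr
  rot[5] = geratorfalcon$refri
  rot[6] = eratorfalcon$refrig
  rot[7] = ratorfalcon$refrige
  rot[8] = atorfalcon$refriger
  rot[9] = torfalcon$refrigera
  rot[10] = orfalcon$refrigerat
  rot[11] = rfalcon$refrigerato
  rot[12] = falcon$refrigerator
  rot[13] = alcon$refrigeratorf
  rot[14] = lcon$refrigeratorfa
  rot[15] = con$refrigeratorfal
  rot[16] = on$refrigeratorfalc
  rot[17] = n$refrigeratorfalco
  rot[18] = $refrigeratorfalcon
Sorted (with $ < everything):
  sorted[0] = $refrigeratorfalcon
  sorted[1] = alcon$refrigeratorf
  sorted[2] = atorfalcon$refriger
  sorted[3] = con$refrigeratorfal
  sorted[4] = efrigeratorfalcon$r
  sorted[5] = eratorfalcon$refrig
  sorted[6] = falcon$refrigerator
  sorted[7] = frigeratorfalcon$re
  sorted[8] = geratorfalcon$refri
  sorted[9] = igeratorfalcon$refr
  sorted[10] = lcon$refrigeratorfa
  sorted[11] = n$refrigeratorfalco
  sorted[12] = on$refrigeratorfalc
  sorted[13] = orfalcon$refrigerat
  sorted[14] = ratorfalcon$refrige
  sorted[15] = refrigeratorfalcon$
  sorted[16] = rfalcon$refrigerato
  sorted[17] = rigeratorfalcon$ref
  sorted[18] = torfalcon$refrigera
sorted[3] = con$refrigeratorfal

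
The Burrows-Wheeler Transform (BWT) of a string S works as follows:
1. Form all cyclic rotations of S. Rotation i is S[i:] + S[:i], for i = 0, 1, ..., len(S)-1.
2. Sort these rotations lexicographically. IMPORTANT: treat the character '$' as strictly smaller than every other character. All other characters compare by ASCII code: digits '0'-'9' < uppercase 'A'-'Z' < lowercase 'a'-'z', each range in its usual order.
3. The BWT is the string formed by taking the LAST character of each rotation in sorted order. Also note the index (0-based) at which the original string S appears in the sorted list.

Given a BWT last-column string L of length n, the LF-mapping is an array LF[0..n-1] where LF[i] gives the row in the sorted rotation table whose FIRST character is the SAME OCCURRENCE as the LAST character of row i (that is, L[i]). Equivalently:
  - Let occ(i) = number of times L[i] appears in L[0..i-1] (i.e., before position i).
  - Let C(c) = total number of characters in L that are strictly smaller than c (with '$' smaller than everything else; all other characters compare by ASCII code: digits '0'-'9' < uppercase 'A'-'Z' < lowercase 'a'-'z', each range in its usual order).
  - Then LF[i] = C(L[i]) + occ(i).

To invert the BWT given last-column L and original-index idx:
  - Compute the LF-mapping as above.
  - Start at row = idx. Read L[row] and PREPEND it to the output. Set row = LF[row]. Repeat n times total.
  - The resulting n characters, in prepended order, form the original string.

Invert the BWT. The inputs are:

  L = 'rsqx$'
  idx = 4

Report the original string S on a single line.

LF mapping: 2 3 1 4 0
Walk LF starting at row 4, prepending L[row]:
  step 1: row=4, L[4]='$', prepend. Next row=LF[4]=0
  step 2: row=0, L[0]='r', prepend. Next row=LF[0]=2
  step 3: row=2, L[2]='q', prepend. Next row=LF[2]=1
  step 4: row=1, L[1]='s', prepend. Next row=LF[1]=3
  step 5: row=3, L[3]='x', prepend. Next row=LF[3]=4
Reversed output: xsqr$

Answer: xsqr$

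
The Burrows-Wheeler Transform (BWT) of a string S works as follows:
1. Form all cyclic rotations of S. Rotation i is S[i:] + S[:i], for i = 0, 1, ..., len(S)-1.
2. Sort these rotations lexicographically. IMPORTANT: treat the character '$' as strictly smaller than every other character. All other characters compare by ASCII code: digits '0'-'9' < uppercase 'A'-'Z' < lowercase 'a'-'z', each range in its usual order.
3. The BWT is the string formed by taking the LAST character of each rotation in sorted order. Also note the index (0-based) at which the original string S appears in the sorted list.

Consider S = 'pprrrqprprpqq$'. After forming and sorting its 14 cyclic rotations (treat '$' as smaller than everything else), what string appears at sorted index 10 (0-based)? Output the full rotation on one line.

All 14 rotations (rotation i = S[i:]+S[:i]):
  rot[0] = pprrrqprprpqq$
  rot[1] = prrrqprprpqq$p
  rot[2] = rrrqprprpqq$pp
  rot[3] = rrqprprpqq$ppr
  rot[4] = rqprprpqq$pprr
  rot[5] = qprprpqq$pprrr
  rot[6] = prprpqq$pprrrq
  rot[7] = rprpqq$pprrrqp
  rot[8] = prpqq$pprrrqpr
  rot[9] = rpqq$pprrrqprp
  rot[10] = pqq$pprrrqprpr
  rot[11] = qq$pprrrqprprp
  rot[12] = q$pprrrqprprpq
  rot[13] = $pprrrqprprpqq
Sorted (with $ < everything):
  sorted[0] = $pprrrqprprpqq
  sorted[1] = pprrrqprprpqq$
  sorted[2] = pqq$pprrrqprpr
  sorted[3] = prpqq$pprrrqpr
  sorted[4] = prprpqq$pprrrq
  sorted[5] = prrrqprprpqq$p
  sorted[6] = q$pprrrqprprpq
  sorted[7] = qprprpqq$pprrr
  sorted[8] = qq$pprrrqprprp
  sorted[9] = rpqq$pprrrqprp
  sorted[10] = rprpqq$pprrrqp
  sorted[11] = rqprprpqq$pprr
  sorted[12] = rrqprprpqq$ppr
  sorted[13] = rrrqprprpqq$pp
sorted[10] = rprpqq$pprrrqp

Answer: rprpqq$pprrrqp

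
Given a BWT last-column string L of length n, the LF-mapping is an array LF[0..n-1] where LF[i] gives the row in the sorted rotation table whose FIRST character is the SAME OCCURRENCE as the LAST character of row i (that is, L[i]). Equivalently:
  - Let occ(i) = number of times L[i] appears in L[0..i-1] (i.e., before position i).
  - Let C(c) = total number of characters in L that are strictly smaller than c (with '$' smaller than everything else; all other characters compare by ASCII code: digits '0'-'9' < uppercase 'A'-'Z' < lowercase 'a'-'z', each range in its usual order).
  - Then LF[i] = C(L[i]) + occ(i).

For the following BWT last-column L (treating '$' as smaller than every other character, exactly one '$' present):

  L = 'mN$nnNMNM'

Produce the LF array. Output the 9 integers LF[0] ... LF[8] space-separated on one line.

Char counts: '$':1, 'M':2, 'N':3, 'm':1, 'n':2
C (first-col start): C('$')=0, C('M')=1, C('N')=3, C('m')=6, C('n')=7
L[0]='m': occ=0, LF[0]=C('m')+0=6+0=6
L[1]='N': occ=0, LF[1]=C('N')+0=3+0=3
L[2]='$': occ=0, LF[2]=C('$')+0=0+0=0
L[3]='n': occ=0, LF[3]=C('n')+0=7+0=7
L[4]='n': occ=1, LF[4]=C('n')+1=7+1=8
L[5]='N': occ=1, LF[5]=C('N')+1=3+1=4
L[6]='M': occ=0, LF[6]=C('M')+0=1+0=1
L[7]='N': occ=2, LF[7]=C('N')+2=3+2=5
L[8]='M': occ=1, LF[8]=C('M')+1=1+1=2

Answer: 6 3 0 7 8 4 1 5 2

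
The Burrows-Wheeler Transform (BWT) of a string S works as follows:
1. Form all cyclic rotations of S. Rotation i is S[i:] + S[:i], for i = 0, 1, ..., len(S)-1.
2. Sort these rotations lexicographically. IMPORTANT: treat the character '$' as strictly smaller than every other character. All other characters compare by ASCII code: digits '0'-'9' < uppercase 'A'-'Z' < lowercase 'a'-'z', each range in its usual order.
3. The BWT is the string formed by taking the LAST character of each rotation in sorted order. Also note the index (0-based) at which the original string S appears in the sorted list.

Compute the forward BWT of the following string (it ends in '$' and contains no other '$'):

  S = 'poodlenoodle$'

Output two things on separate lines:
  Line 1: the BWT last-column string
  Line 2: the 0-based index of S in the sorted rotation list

All 13 rotations (rotation i = S[i:]+S[:i]):
  rot[0] = poodlenoodle$
  rot[1] = oodlenoodle$p
  rot[2] = odlenoodle$po
  rot[3] = dlenoodle$poo
  rot[4] = lenoodle$pood
  rot[5] = enoodle$poodl
  rot[6] = noodle$poodle
  rot[7] = oodle$poodlen
  rot[8] = odle$poodleno
  rot[9] = dle$poodlenoo
  rot[10] = le$poodlenood
  rot[11] = e$poodlenoodl
  rot[12] = $poodlenoodle
Sorted (with $ < everything):
  sorted[0] = $poodlenoodle  (last char: 'e')
  sorted[1] = dle$poodlenoo  (last char: 'o')
  sorted[2] = dlenoodle$poo  (last char: 'o')
  sorted[3] = e$poodlenoodl  (last char: 'l')
  sorted[4] = enoodle$poodl  (last char: 'l')
  sorted[5] = le$poodlenood  (last char: 'd')
  sorted[6] = lenoodle$pood  (last char: 'd')
  sorted[7] = noodle$poodle  (last char: 'e')
  sorted[8] = odle$poodleno  (last char: 'o')
  sorted[9] = odlenoodle$po  (last char: 'o')
  sorted[10] = oodle$poodlen  (last char: 'n')
  sorted[11] = oodlenoodle$p  (last char: 'p')
  sorted[12] = poodlenoodle$  (last char: '$')
Last column: eoollddeoonp$
Original string S is at sorted index 12

Answer: eoollddeoonp$
12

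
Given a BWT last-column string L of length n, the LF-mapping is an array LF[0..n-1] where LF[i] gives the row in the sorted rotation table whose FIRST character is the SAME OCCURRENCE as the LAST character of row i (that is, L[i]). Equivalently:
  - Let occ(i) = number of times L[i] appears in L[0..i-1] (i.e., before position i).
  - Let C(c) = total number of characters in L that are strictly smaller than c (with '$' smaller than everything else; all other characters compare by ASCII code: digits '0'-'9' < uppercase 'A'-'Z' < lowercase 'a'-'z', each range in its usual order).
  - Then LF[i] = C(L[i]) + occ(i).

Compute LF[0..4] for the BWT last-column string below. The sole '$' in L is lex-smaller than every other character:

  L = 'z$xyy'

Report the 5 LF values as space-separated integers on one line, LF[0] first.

Answer: 4 0 1 2 3

Derivation:
Char counts: '$':1, 'x':1, 'y':2, 'z':1
C (first-col start): C('$')=0, C('x')=1, C('y')=2, C('z')=4
L[0]='z': occ=0, LF[0]=C('z')+0=4+0=4
L[1]='$': occ=0, LF[1]=C('$')+0=0+0=0
L[2]='x': occ=0, LF[2]=C('x')+0=1+0=1
L[3]='y': occ=0, LF[3]=C('y')+0=2+0=2
L[4]='y': occ=1, LF[4]=C('y')+1=2+1=3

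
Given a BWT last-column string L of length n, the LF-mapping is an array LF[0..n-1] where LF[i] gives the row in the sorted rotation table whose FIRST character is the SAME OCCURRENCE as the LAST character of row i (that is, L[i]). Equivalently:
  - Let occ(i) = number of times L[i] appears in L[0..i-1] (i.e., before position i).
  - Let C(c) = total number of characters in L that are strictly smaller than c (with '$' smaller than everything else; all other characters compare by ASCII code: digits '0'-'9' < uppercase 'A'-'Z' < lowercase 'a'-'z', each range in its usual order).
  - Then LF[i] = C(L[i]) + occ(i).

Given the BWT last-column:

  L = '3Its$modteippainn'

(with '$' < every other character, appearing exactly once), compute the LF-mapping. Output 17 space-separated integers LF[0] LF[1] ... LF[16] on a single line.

Char counts: '$':1, '3':1, 'I':1, 'a':1, 'd':1, 'e':1, 'i':2, 'm':1, 'n':2, 'o':1, 'p':2, 's':1, 't':2
C (first-col start): C('$')=0, C('3')=1, C('I')=2, C('a')=3, C('d')=4, C('e')=5, C('i')=6, C('m')=8, C('n')=9, C('o')=11, C('p')=12, C('s')=14, C('t')=15
L[0]='3': occ=0, LF[0]=C('3')+0=1+0=1
L[1]='I': occ=0, LF[1]=C('I')+0=2+0=2
L[2]='t': occ=0, LF[2]=C('t')+0=15+0=15
L[3]='s': occ=0, LF[3]=C('s')+0=14+0=14
L[4]='$': occ=0, LF[4]=C('$')+0=0+0=0
L[5]='m': occ=0, LF[5]=C('m')+0=8+0=8
L[6]='o': occ=0, LF[6]=C('o')+0=11+0=11
L[7]='d': occ=0, LF[7]=C('d')+0=4+0=4
L[8]='t': occ=1, LF[8]=C('t')+1=15+1=16
L[9]='e': occ=0, LF[9]=C('e')+0=5+0=5
L[10]='i': occ=0, LF[10]=C('i')+0=6+0=6
L[11]='p': occ=0, LF[11]=C('p')+0=12+0=12
L[12]='p': occ=1, LF[12]=C('p')+1=12+1=13
L[13]='a': occ=0, LF[13]=C('a')+0=3+0=3
L[14]='i': occ=1, LF[14]=C('i')+1=6+1=7
L[15]='n': occ=0, LF[15]=C('n')+0=9+0=9
L[16]='n': occ=1, LF[16]=C('n')+1=9+1=10

Answer: 1 2 15 14 0 8 11 4 16 5 6 12 13 3 7 9 10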